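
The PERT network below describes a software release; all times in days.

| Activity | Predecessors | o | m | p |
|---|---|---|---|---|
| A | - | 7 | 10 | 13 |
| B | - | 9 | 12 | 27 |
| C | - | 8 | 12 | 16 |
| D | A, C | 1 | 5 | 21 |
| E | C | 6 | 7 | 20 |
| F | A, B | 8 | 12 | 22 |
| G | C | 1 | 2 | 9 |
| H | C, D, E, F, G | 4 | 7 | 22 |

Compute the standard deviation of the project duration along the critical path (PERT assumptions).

te_A = (7 + 4·10 + 13)/6 = 60/6 = 10; σ²_A = ((13−7)/6)² = 1.000
te_B = (9 + 4·12 + 27)/6 = 84/6 = 14; σ²_B = ((27−9)/6)² = 9.000
te_C = (8 + 4·12 + 16)/6 = 72/6 = 12; σ²_C = ((16−8)/6)² = 1.778
te_D = (1 + 4·5 + 21)/6 = 42/6 = 7; σ²_D = ((21−1)/6)² = 11.111
te_E = (6 + 4·7 + 20)/6 = 54/6 = 9; σ²_E = ((20−6)/6)² = 5.444
te_F = (8 + 4·12 + 22)/6 = 78/6 = 13; σ²_F = ((22−8)/6)² = 5.444
te_G = (1 + 4·2 + 9)/6 = 18/6 = 3; σ²_G = ((9−1)/6)² = 1.778
te_H = (4 + 4·7 + 22)/6 = 54/6 = 9; σ²_H = ((22−4)/6)² = 9.000

Forward pass:
ES_A = 0; EF_A = 10
ES_B = 0; EF_B = 14
ES_C = 0; EF_C = 12
ES_D = max(EF_A=10, EF_C=12) = 12; EF_D = 12+7 = 19
ES_E = 12; EF_E = 12+9 = 21
ES_F = max(EF_A=10, EF_B=14) = 14; EF_F = 14+13 = 27
ES_G = 12; EF_G = 12+3 = 15
ES_H = max(EF_C=12, EF_D=19, EF_E=21, EF_F=27, EF_G=15) = 27; EF_H = 27+9 = 36
Expected project duration μ = 36 days. Critical path: B → F → H.

Variance along critical path = 9.000 + 5.444 + 9.000 = 23.444
σ = √23.444 = 4.842 days

4.84 days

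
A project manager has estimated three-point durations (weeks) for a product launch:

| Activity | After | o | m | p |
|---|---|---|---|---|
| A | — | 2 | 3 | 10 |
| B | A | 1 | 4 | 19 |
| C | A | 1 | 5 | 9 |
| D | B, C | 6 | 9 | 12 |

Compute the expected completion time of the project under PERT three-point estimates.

19 weeks

te_A = (2 + 4·3 + 10)/6 = 24/6 = 4
te_B = (1 + 4·4 + 19)/6 = 36/6 = 6
te_C = (1 + 4·5 + 9)/6 = 30/6 = 5
te_D = (6 + 4·9 + 12)/6 = 54/6 = 9

Forward pass:
ES_A = 0; EF_A = 4
ES_B = 4; EF_B = 4+6 = 10
ES_C = 4; EF_C = 4+5 = 9
ES_D = max(EF_B=10, EF_C=9) = 10; EF_D = 10+9 = 19
Expected project duration μ = 19 weeks. Critical path: A → B → D.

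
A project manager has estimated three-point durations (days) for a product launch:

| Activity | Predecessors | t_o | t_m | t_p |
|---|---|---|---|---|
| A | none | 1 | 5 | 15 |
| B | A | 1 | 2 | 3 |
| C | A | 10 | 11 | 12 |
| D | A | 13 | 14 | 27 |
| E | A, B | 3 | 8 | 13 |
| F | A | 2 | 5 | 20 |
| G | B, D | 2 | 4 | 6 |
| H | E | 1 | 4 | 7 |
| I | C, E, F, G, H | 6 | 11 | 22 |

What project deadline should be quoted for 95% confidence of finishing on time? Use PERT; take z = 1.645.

te_A = (1 + 4·5 + 15)/6 = 36/6 = 6; σ²_A = ((15−1)/6)² = 5.444
te_B = (1 + 4·2 + 3)/6 = 12/6 = 2; σ²_B = ((3−1)/6)² = 0.111
te_C = (10 + 4·11 + 12)/6 = 66/6 = 11; σ²_C = ((12−10)/6)² = 0.111
te_D = (13 + 4·14 + 27)/6 = 96/6 = 16; σ²_D = ((27−13)/6)² = 5.444
te_E = (3 + 4·8 + 13)/6 = 48/6 = 8; σ²_E = ((13−3)/6)² = 2.778
te_F = (2 + 4·5 + 20)/6 = 42/6 = 7; σ²_F = ((20−2)/6)² = 9.000
te_G = (2 + 4·4 + 6)/6 = 24/6 = 4; σ²_G = ((6−2)/6)² = 0.444
te_H = (1 + 4·4 + 7)/6 = 24/6 = 4; σ²_H = ((7−1)/6)² = 1.000
te_I = (6 + 4·11 + 22)/6 = 72/6 = 12; σ²_I = ((22−6)/6)² = 7.111

Forward pass:
ES_A = 0; EF_A = 6
ES_B = 6; EF_B = 6+2 = 8
ES_C = 6; EF_C = 6+11 = 17
ES_D = 6; EF_D = 6+16 = 22
ES_E = max(EF_A=6, EF_B=8) = 8; EF_E = 8+8 = 16
ES_F = 6; EF_F = 6+7 = 13
ES_G = max(EF_B=8, EF_D=22) = 22; EF_G = 22+4 = 26
ES_H = 16; EF_H = 16+4 = 20
ES_I = max(EF_C=17, EF_E=16, EF_F=13, EF_G=26, EF_H=20) = 26; EF_I = 26+12 = 38
Expected project duration μ = 38 days. Critical path: A → D → G → I.

Variance along critical path = 5.444 + 5.444 + 0.444 + 7.111 = 18.444; σ = 4.295 days.
D = μ + z·σ = 38 + 1.645·4.295 = 45.1 days

45.1 days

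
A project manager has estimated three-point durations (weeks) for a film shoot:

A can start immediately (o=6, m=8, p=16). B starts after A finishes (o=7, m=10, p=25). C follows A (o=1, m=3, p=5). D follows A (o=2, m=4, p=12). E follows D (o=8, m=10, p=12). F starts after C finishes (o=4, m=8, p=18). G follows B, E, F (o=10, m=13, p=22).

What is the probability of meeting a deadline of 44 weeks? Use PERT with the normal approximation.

0.971

te_A = (6 + 4·8 + 16)/6 = 54/6 = 9; σ²_A = ((16−6)/6)² = 2.778
te_B = (7 + 4·10 + 25)/6 = 72/6 = 12; σ²_B = ((25−7)/6)² = 9.000
te_C = (1 + 4·3 + 5)/6 = 18/6 = 3; σ²_C = ((5−1)/6)² = 0.444
te_D = (2 + 4·4 + 12)/6 = 30/6 = 5; σ²_D = ((12−2)/6)² = 2.778
te_E = (8 + 4·10 + 12)/6 = 60/6 = 10; σ²_E = ((12−8)/6)² = 0.444
te_F = (4 + 4·8 + 18)/6 = 54/6 = 9; σ²_F = ((18−4)/6)² = 5.444
te_G = (10 + 4·13 + 22)/6 = 84/6 = 14; σ²_G = ((22−10)/6)² = 4.000

Forward pass:
ES_A = 0; EF_A = 9
ES_B = 9; EF_B = 9+12 = 21
ES_C = 9; EF_C = 9+3 = 12
ES_D = 9; EF_D = 9+5 = 14
ES_E = 14; EF_E = 14+10 = 24
ES_F = 12; EF_F = 12+9 = 21
ES_G = max(EF_B=21, EF_E=24, EF_F=21) = 24; EF_G = 24+14 = 38
Expected project duration μ = 38 weeks. Critical path: A → D → E → G.

Variance along critical path = 2.778 + 2.778 + 0.444 + 4.000 = 10.000; σ = √10.000 = 3.162 weeks.
Z = (44 − 38) / 3.162 = 1.897
P(T ≤ 44) = Φ(1.897) ≈ 0.971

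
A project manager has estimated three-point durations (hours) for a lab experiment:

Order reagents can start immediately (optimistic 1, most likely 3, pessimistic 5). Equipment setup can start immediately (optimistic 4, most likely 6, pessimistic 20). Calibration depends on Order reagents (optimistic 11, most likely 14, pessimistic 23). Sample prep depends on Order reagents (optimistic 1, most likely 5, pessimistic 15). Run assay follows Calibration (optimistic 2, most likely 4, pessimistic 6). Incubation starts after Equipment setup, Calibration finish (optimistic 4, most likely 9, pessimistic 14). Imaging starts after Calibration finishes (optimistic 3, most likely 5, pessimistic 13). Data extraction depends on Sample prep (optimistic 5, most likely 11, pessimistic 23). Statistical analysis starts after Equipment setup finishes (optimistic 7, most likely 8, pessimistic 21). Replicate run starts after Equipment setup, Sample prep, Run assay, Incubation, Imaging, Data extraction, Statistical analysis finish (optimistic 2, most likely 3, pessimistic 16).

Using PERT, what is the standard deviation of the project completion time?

te_Order reagents = (1 + 4·3 + 5)/6 = 18/6 = 3; σ²_Order reagents = ((5−1)/6)² = 0.444
te_Equipment setup = (4 + 4·6 + 20)/6 = 48/6 = 8; σ²_Equipment setup = ((20−4)/6)² = 7.111
te_Calibration = (11 + 4·14 + 23)/6 = 90/6 = 15; σ²_Calibration = ((23−11)/6)² = 4.000
te_Sample prep = (1 + 4·5 + 15)/6 = 36/6 = 6; σ²_Sample prep = ((15−1)/6)² = 5.444
te_Run assay = (2 + 4·4 + 6)/6 = 24/6 = 4; σ²_Run assay = ((6−2)/6)² = 0.444
te_Incubation = (4 + 4·9 + 14)/6 = 54/6 = 9; σ²_Incubation = ((14−4)/6)² = 2.778
te_Imaging = (3 + 4·5 + 13)/6 = 36/6 = 6; σ²_Imaging = ((13−3)/6)² = 2.778
te_Data extraction = (5 + 4·11 + 23)/6 = 72/6 = 12; σ²_Data extraction = ((23−5)/6)² = 9.000
te_Statistical analysis = (7 + 4·8 + 21)/6 = 60/6 = 10; σ²_Statistical analysis = ((21−7)/6)² = 5.444
te_Replicate run = (2 + 4·3 + 16)/6 = 30/6 = 5; σ²_Replicate run = ((16−2)/6)² = 5.444

Forward pass:
ES_Order reagents = 0; EF_Order reagents = 3
ES_Equipment setup = 0; EF_Equipment setup = 8
ES_Calibration = 3; EF_Calibration = 3+15 = 18
ES_Sample prep = 3; EF_Sample prep = 3+6 = 9
ES_Run assay = 18; EF_Run assay = 18+4 = 22
ES_Incubation = max(EF_Equipment setup=8, EF_Calibration=18) = 18; EF_Incubation = 18+9 = 27
ES_Imaging = 18; EF_Imaging = 18+6 = 24
ES_Data extraction = 9; EF_Data extraction = 9+12 = 21
ES_Statistical analysis = 8; EF_Statistical analysis = 8+10 = 18
ES_Replicate run = max(EF_Equipment setup=8, EF_Sample prep=9, EF_Run assay=22, EF_Incubation=27, EF_Imaging=24, EF_Data extraction=21, EF_Statistical analysis=18) = 27; EF_Replicate run = 27+5 = 32
Expected project duration μ = 32 hours. Critical path: Order reagents → Calibration → Incubation → Replicate run.

Variance along critical path = 0.444 + 4.000 + 2.778 + 5.444 = 12.667
σ = √12.667 = 3.559 hours

3.56 hours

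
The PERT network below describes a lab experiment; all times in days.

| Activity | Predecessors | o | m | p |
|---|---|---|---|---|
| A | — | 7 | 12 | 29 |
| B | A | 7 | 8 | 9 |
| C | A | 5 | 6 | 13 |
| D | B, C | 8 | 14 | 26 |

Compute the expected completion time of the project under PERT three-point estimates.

te_A = (7 + 4·12 + 29)/6 = 84/6 = 14
te_B = (7 + 4·8 + 9)/6 = 48/6 = 8
te_C = (5 + 4·6 + 13)/6 = 42/6 = 7
te_D = (8 + 4·14 + 26)/6 = 90/6 = 15

Forward pass:
ES_A = 0; EF_A = 14
ES_B = 14; EF_B = 14+8 = 22
ES_C = 14; EF_C = 14+7 = 21
ES_D = max(EF_B=22, EF_C=21) = 22; EF_D = 22+15 = 37
Expected project duration μ = 37 days. Critical path: A → B → D.

37 days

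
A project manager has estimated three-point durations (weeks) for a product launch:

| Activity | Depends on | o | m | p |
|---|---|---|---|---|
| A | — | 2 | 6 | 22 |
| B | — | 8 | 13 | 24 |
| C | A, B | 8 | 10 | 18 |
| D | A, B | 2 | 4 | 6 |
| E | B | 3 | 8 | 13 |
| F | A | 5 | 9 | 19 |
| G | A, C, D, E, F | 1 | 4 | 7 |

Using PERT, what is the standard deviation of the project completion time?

3.30 weeks

te_A = (2 + 4·6 + 22)/6 = 48/6 = 8; σ²_A = ((22−2)/6)² = 11.111
te_B = (8 + 4·13 + 24)/6 = 84/6 = 14; σ²_B = ((24−8)/6)² = 7.111
te_C = (8 + 4·10 + 18)/6 = 66/6 = 11; σ²_C = ((18−8)/6)² = 2.778
te_D = (2 + 4·4 + 6)/6 = 24/6 = 4; σ²_D = ((6−2)/6)² = 0.444
te_E = (3 + 4·8 + 13)/6 = 48/6 = 8; σ²_E = ((13−3)/6)² = 2.778
te_F = (5 + 4·9 + 19)/6 = 60/6 = 10; σ²_F = ((19−5)/6)² = 5.444
te_G = (1 + 4·4 + 7)/6 = 24/6 = 4; σ²_G = ((7−1)/6)² = 1.000

Forward pass:
ES_A = 0; EF_A = 8
ES_B = 0; EF_B = 14
ES_C = max(EF_A=8, EF_B=14) = 14; EF_C = 14+11 = 25
ES_D = max(EF_A=8, EF_B=14) = 14; EF_D = 14+4 = 18
ES_E = 14; EF_E = 14+8 = 22
ES_F = 8; EF_F = 8+10 = 18
ES_G = max(EF_A=8, EF_C=25, EF_D=18, EF_E=22, EF_F=18) = 25; EF_G = 25+4 = 29
Expected project duration μ = 29 weeks. Critical path: B → C → G.

Variance along critical path = 7.111 + 2.778 + 1.000 = 10.889
σ = √10.889 = 3.300 weeks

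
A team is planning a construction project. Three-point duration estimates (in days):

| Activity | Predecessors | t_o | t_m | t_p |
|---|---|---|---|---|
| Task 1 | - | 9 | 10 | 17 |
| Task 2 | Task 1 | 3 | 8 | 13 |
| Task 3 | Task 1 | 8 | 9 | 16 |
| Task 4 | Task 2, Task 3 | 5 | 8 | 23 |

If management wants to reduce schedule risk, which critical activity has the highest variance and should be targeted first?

Task 4

te_Task 1 = (9 + 4·10 + 17)/6 = 66/6 = 11; σ²_Task 1 = ((17−9)/6)² = 1.778
te_Task 2 = (3 + 4·8 + 13)/6 = 48/6 = 8; σ²_Task 2 = ((13−3)/6)² = 2.778
te_Task 3 = (8 + 4·9 + 16)/6 = 60/6 = 10; σ²_Task 3 = ((16−8)/6)² = 1.778
te_Task 4 = (5 + 4·8 + 23)/6 = 60/6 = 10; σ²_Task 4 = ((23−5)/6)² = 9.000

Forward pass:
ES_Task 1 = 0; EF_Task 1 = 11
ES_Task 2 = 11; EF_Task 2 = 11+8 = 19
ES_Task 3 = 11; EF_Task 3 = 11+10 = 21
ES_Task 4 = max(EF_Task 2=19, EF_Task 3=21) = 21; EF_Task 4 = 21+10 = 31
Expected project duration μ = 31 days. Critical path: Task 1 → Task 3 → Task 4.

Variances on critical path: σ²_Task 1=1.778, σ²_Task 3=1.778, σ²_Task 4=9.000.
Largest is σ²_Task 4 = 9.000.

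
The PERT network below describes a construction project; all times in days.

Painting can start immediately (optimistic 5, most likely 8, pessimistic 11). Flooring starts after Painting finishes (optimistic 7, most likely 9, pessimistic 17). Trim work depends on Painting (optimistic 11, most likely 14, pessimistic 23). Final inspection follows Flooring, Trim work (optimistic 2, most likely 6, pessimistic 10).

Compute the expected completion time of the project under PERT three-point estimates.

29 days

te_Painting = (5 + 4·8 + 11)/6 = 48/6 = 8
te_Flooring = (7 + 4·9 + 17)/6 = 60/6 = 10
te_Trim work = (11 + 4·14 + 23)/6 = 90/6 = 15
te_Final inspection = (2 + 4·6 + 10)/6 = 36/6 = 6

Forward pass:
ES_Painting = 0; EF_Painting = 8
ES_Flooring = 8; EF_Flooring = 8+10 = 18
ES_Trim work = 8; EF_Trim work = 8+15 = 23
ES_Final inspection = max(EF_Flooring=18, EF_Trim work=23) = 23; EF_Final inspection = 23+6 = 29
Expected project duration μ = 29 days. Critical path: Painting → Trim work → Final inspection.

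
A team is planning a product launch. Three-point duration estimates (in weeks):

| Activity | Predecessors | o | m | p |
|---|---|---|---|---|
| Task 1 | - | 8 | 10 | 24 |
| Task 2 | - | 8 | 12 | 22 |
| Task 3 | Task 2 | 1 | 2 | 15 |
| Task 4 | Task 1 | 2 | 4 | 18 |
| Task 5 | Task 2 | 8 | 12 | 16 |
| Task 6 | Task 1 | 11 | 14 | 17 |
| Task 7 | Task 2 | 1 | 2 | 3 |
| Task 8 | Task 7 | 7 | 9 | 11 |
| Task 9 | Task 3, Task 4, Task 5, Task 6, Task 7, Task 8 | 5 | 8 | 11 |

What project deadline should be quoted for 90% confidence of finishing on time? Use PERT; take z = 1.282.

te_Task 1 = (8 + 4·10 + 24)/6 = 72/6 = 12; σ²_Task 1 = ((24−8)/6)² = 7.111
te_Task 2 = (8 + 4·12 + 22)/6 = 78/6 = 13; σ²_Task 2 = ((22−8)/6)² = 5.444
te_Task 3 = (1 + 4·2 + 15)/6 = 24/6 = 4; σ²_Task 3 = ((15−1)/6)² = 5.444
te_Task 4 = (2 + 4·4 + 18)/6 = 36/6 = 6; σ²_Task 4 = ((18−2)/6)² = 7.111
te_Task 5 = (8 + 4·12 + 16)/6 = 72/6 = 12; σ²_Task 5 = ((16−8)/6)² = 1.778
te_Task 6 = (11 + 4·14 + 17)/6 = 84/6 = 14; σ²_Task 6 = ((17−11)/6)² = 1.000
te_Task 7 = (1 + 4·2 + 3)/6 = 12/6 = 2; σ²_Task 7 = ((3−1)/6)² = 0.111
te_Task 8 = (7 + 4·9 + 11)/6 = 54/6 = 9; σ²_Task 8 = ((11−7)/6)² = 0.444
te_Task 9 = (5 + 4·8 + 11)/6 = 48/6 = 8; σ²_Task 9 = ((11−5)/6)² = 1.000

Forward pass:
ES_Task 1 = 0; EF_Task 1 = 12
ES_Task 2 = 0; EF_Task 2 = 13
ES_Task 3 = 13; EF_Task 3 = 13+4 = 17
ES_Task 4 = 12; EF_Task 4 = 12+6 = 18
ES_Task 5 = 13; EF_Task 5 = 13+12 = 25
ES_Task 6 = 12; EF_Task 6 = 12+14 = 26
ES_Task 7 = 13; EF_Task 7 = 13+2 = 15
ES_Task 8 = 15; EF_Task 8 = 15+9 = 24
ES_Task 9 = max(EF_Task 3=17, EF_Task 4=18, EF_Task 5=25, EF_Task 6=26, EF_Task 7=15, EF_Task 8=24) = 26; EF_Task 9 = 26+8 = 34
Expected project duration μ = 34 weeks. Critical path: Task 1 → Task 6 → Task 9.

Variance along critical path = 7.111 + 1.000 + 1.000 = 9.111; σ = 3.018 weeks.
D = μ + z·σ = 34 + 1.282·3.018 = 37.9 weeks

37.9 weeks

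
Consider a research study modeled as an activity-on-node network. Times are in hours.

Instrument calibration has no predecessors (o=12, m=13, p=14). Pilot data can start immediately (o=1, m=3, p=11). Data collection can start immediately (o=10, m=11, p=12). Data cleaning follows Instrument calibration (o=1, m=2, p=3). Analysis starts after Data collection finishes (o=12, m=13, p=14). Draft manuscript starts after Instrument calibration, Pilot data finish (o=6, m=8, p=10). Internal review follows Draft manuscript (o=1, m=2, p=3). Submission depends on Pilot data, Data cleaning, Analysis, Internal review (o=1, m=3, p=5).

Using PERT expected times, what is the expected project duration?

27 hours

te_Instrument calibration = (12 + 4·13 + 14)/6 = 78/6 = 13
te_Pilot data = (1 + 4·3 + 11)/6 = 24/6 = 4
te_Data collection = (10 + 4·11 + 12)/6 = 66/6 = 11
te_Data cleaning = (1 + 4·2 + 3)/6 = 12/6 = 2
te_Analysis = (12 + 4·13 + 14)/6 = 78/6 = 13
te_Draft manuscript = (6 + 4·8 + 10)/6 = 48/6 = 8
te_Internal review = (1 + 4·2 + 3)/6 = 12/6 = 2
te_Submission = (1 + 4·3 + 5)/6 = 18/6 = 3

Forward pass:
ES_Instrument calibration = 0; EF_Instrument calibration = 13
ES_Pilot data = 0; EF_Pilot data = 4
ES_Data collection = 0; EF_Data collection = 11
ES_Data cleaning = 13; EF_Data cleaning = 13+2 = 15
ES_Analysis = 11; EF_Analysis = 11+13 = 24
ES_Draft manuscript = max(EF_Instrument calibration=13, EF_Pilot data=4) = 13; EF_Draft manuscript = 13+8 = 21
ES_Internal review = 21; EF_Internal review = 21+2 = 23
ES_Submission = max(EF_Pilot data=4, EF_Data cleaning=15, EF_Analysis=24, EF_Internal review=23) = 24; EF_Submission = 24+3 = 27
Expected project duration μ = 27 hours. Critical path: Data collection → Analysis → Submission.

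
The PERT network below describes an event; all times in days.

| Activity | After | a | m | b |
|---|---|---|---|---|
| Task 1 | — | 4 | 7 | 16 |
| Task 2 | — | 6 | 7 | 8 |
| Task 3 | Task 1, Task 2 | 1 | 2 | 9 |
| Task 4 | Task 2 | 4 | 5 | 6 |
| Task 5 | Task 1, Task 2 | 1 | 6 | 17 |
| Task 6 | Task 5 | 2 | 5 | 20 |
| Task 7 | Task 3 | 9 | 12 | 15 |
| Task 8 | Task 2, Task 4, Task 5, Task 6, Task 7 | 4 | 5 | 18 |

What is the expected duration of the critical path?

30 days

te_Task 1 = (4 + 4·7 + 16)/6 = 48/6 = 8
te_Task 2 = (6 + 4·7 + 8)/6 = 42/6 = 7
te_Task 3 = (1 + 4·2 + 9)/6 = 18/6 = 3
te_Task 4 = (4 + 4·5 + 6)/6 = 30/6 = 5
te_Task 5 = (1 + 4·6 + 17)/6 = 42/6 = 7
te_Task 6 = (2 + 4·5 + 20)/6 = 42/6 = 7
te_Task 7 = (9 + 4·12 + 15)/6 = 72/6 = 12
te_Task 8 = (4 + 4·5 + 18)/6 = 42/6 = 7

Forward pass:
ES_Task 1 = 0; EF_Task 1 = 8
ES_Task 2 = 0; EF_Task 2 = 7
ES_Task 3 = max(EF_Task 1=8, EF_Task 2=7) = 8; EF_Task 3 = 8+3 = 11
ES_Task 4 = 7; EF_Task 4 = 7+5 = 12
ES_Task 5 = max(EF_Task 1=8, EF_Task 2=7) = 8; EF_Task 5 = 8+7 = 15
ES_Task 6 = 15; EF_Task 6 = 15+7 = 22
ES_Task 7 = 11; EF_Task 7 = 11+12 = 23
ES_Task 8 = max(EF_Task 2=7, EF_Task 4=12, EF_Task 5=15, EF_Task 6=22, EF_Task 7=23) = 23; EF_Task 8 = 23+7 = 30
Expected project duration μ = 30 days. Critical path: Task 1 → Task 3 → Task 7 → Task 8.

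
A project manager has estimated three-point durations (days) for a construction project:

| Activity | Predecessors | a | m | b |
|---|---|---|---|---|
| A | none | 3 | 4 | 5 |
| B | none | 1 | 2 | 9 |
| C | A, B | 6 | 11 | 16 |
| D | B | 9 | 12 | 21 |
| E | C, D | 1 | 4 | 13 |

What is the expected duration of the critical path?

te_A = (3 + 4·4 + 5)/6 = 24/6 = 4
te_B = (1 + 4·2 + 9)/6 = 18/6 = 3
te_C = (6 + 4·11 + 16)/6 = 66/6 = 11
te_D = (9 + 4·12 + 21)/6 = 78/6 = 13
te_E = (1 + 4·4 + 13)/6 = 30/6 = 5

Forward pass:
ES_A = 0; EF_A = 4
ES_B = 0; EF_B = 3
ES_C = max(EF_A=4, EF_B=3) = 4; EF_C = 4+11 = 15
ES_D = 3; EF_D = 3+13 = 16
ES_E = max(EF_C=15, EF_D=16) = 16; EF_E = 16+5 = 21
Expected project duration μ = 21 days. Critical path: B → D → E.

21 days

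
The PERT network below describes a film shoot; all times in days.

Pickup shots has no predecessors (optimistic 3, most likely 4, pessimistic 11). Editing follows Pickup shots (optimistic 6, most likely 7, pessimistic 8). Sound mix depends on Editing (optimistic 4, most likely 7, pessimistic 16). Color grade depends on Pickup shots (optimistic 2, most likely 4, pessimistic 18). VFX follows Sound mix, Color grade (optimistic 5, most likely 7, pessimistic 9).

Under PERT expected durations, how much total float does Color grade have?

9 days

te_Pickup shots = (3 + 4·4 + 11)/6 = 30/6 = 5
te_Editing = (6 + 4·7 + 8)/6 = 42/6 = 7
te_Sound mix = (4 + 4·7 + 16)/6 = 48/6 = 8
te_Color grade = (2 + 4·4 + 18)/6 = 36/6 = 6
te_VFX = (5 + 4·7 + 9)/6 = 42/6 = 7

Forward pass:
ES_Pickup shots = 0; EF_Pickup shots = 5
ES_Editing = 5; EF_Editing = 5+7 = 12
ES_Sound mix = 12; EF_Sound mix = 12+8 = 20
ES_Color grade = 5; EF_Color grade = 5+6 = 11
ES_VFX = max(EF_Sound mix=20, EF_Color grade=11) = 20; EF_VFX = 20+7 = 27
Expected project duration μ = 27 days. Critical path: Pickup shots → Editing → Sound mix → VFX.

Backward pass:
LF_VFX = 27; LS_VFX = 27−7 = 20
LF_Color grade = LS_VFX = 20; LS_Color grade = 20−6 = 14
LF_Sound mix = LS_VFX = 20; LS_Sound mix = 20−8 = 12
LF_Editing = LS_Sound mix = 12; LS_Editing = 12−7 = 5
LF_Pickup shots = min(LS_Editing=5, LS_Color grade=14) = 5; LS_Pickup shots = 5−5 = 0
Slack_Color grade = LS_Color grade − ES_Color grade = 14 − 5 = 9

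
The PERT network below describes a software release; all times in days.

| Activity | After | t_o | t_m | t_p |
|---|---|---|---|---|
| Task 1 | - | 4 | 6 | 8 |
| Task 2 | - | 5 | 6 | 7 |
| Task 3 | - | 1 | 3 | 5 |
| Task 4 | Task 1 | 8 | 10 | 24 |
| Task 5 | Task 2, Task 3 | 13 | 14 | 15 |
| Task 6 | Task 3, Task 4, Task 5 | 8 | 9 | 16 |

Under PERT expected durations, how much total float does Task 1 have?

2 days

te_Task 1 = (4 + 4·6 + 8)/6 = 36/6 = 6
te_Task 2 = (5 + 4·6 + 7)/6 = 36/6 = 6
te_Task 3 = (1 + 4·3 + 5)/6 = 18/6 = 3
te_Task 4 = (8 + 4·10 + 24)/6 = 72/6 = 12
te_Task 5 = (13 + 4·14 + 15)/6 = 84/6 = 14
te_Task 6 = (8 + 4·9 + 16)/6 = 60/6 = 10

Forward pass:
ES_Task 1 = 0; EF_Task 1 = 6
ES_Task 2 = 0; EF_Task 2 = 6
ES_Task 3 = 0; EF_Task 3 = 3
ES_Task 4 = 6; EF_Task 4 = 6+12 = 18
ES_Task 5 = max(EF_Task 2=6, EF_Task 3=3) = 6; EF_Task 5 = 6+14 = 20
ES_Task 6 = max(EF_Task 3=3, EF_Task 4=18, EF_Task 5=20) = 20; EF_Task 6 = 20+10 = 30
Expected project duration μ = 30 days. Critical path: Task 2 → Task 5 → Task 6.

Backward pass:
LF_Task 6 = 30; LS_Task 6 = 30−10 = 20
LF_Task 5 = LS_Task 6 = 20; LS_Task 5 = 20−14 = 6
LF_Task 4 = LS_Task 6 = 20; LS_Task 4 = 20−12 = 8
LF_Task 3 = min(LS_Task 5=6, LS_Task 6=20) = 6; LS_Task 3 = 6−3 = 3
LF_Task 2 = LS_Task 5 = 6; LS_Task 2 = 6−6 = 0
LF_Task 1 = LS_Task 4 = 8; LS_Task 1 = 8−6 = 2
Slack_Task 1 = LS_Task 1 − ES_Task 1 = 2 − 0 = 2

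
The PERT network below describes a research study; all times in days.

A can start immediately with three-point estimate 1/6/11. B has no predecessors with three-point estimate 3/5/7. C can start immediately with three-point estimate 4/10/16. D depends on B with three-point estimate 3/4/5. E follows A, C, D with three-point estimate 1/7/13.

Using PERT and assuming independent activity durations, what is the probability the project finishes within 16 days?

te_A = (1 + 4·6 + 11)/6 = 36/6 = 6; σ²_A = ((11−1)/6)² = 2.778
te_B = (3 + 4·5 + 7)/6 = 30/6 = 5; σ²_B = ((7−3)/6)² = 0.444
te_C = (4 + 4·10 + 16)/6 = 60/6 = 10; σ²_C = ((16−4)/6)² = 4.000
te_D = (3 + 4·4 + 5)/6 = 24/6 = 4; σ²_D = ((5−3)/6)² = 0.111
te_E = (1 + 4·7 + 13)/6 = 42/6 = 7; σ²_E = ((13−1)/6)² = 4.000

Forward pass:
ES_A = 0; EF_A = 6
ES_B = 0; EF_B = 5
ES_C = 0; EF_C = 10
ES_D = 5; EF_D = 5+4 = 9
ES_E = max(EF_A=6, EF_C=10, EF_D=9) = 10; EF_E = 10+7 = 17
Expected project duration μ = 17 days. Critical path: C → E.

Variance along critical path = 4.000 + 4.000 = 8.000; σ = √8.000 = 2.828 days.
Z = (16 − 17) / 2.828 = -0.354
P(T ≤ 16) = Φ(-0.354) ≈ 0.362

0.362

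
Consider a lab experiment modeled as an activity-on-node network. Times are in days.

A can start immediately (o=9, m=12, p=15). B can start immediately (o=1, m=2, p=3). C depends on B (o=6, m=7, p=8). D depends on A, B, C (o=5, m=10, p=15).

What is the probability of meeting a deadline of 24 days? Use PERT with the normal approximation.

te_A = (9 + 4·12 + 15)/6 = 72/6 = 12; σ²_A = ((15−9)/6)² = 1.000
te_B = (1 + 4·2 + 3)/6 = 12/6 = 2; σ²_B = ((3−1)/6)² = 0.111
te_C = (6 + 4·7 + 8)/6 = 42/6 = 7; σ²_C = ((8−6)/6)² = 0.111
te_D = (5 + 4·10 + 15)/6 = 60/6 = 10; σ²_D = ((15−5)/6)² = 2.778

Forward pass:
ES_A = 0; EF_A = 12
ES_B = 0; EF_B = 2
ES_C = 2; EF_C = 2+7 = 9
ES_D = max(EF_A=12, EF_B=2, EF_C=9) = 12; EF_D = 12+10 = 22
Expected project duration μ = 22 days. Critical path: A → D.

Variance along critical path = 1.000 + 2.778 = 3.778; σ = √3.778 = 1.944 days.
Z = (24 − 22) / 1.944 = 1.029
P(T ≤ 24) = Φ(1.029) ≈ 0.848

0.848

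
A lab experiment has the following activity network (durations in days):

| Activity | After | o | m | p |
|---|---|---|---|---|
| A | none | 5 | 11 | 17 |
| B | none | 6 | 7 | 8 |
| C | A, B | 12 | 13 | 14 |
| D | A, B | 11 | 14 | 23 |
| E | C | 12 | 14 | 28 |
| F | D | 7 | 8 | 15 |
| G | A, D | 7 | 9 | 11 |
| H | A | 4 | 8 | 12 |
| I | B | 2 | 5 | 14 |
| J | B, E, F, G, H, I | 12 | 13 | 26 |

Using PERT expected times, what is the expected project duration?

te_A = (5 + 4·11 + 17)/6 = 66/6 = 11
te_B = (6 + 4·7 + 8)/6 = 42/6 = 7
te_C = (12 + 4·13 + 14)/6 = 78/6 = 13
te_D = (11 + 4·14 + 23)/6 = 90/6 = 15
te_E = (12 + 4·14 + 28)/6 = 96/6 = 16
te_F = (7 + 4·8 + 15)/6 = 54/6 = 9
te_G = (7 + 4·9 + 11)/6 = 54/6 = 9
te_H = (4 + 4·8 + 12)/6 = 48/6 = 8
te_I = (2 + 4·5 + 14)/6 = 36/6 = 6
te_J = (12 + 4·13 + 26)/6 = 90/6 = 15

Forward pass:
ES_A = 0; EF_A = 11
ES_B = 0; EF_B = 7
ES_C = max(EF_A=11, EF_B=7) = 11; EF_C = 11+13 = 24
ES_D = max(EF_A=11, EF_B=7) = 11; EF_D = 11+15 = 26
ES_E = 24; EF_E = 24+16 = 40
ES_F = 26; EF_F = 26+9 = 35
ES_G = max(EF_A=11, EF_D=26) = 26; EF_G = 26+9 = 35
ES_H = 11; EF_H = 11+8 = 19
ES_I = 7; EF_I = 7+6 = 13
ES_J = max(EF_B=7, EF_E=40, EF_F=35, EF_G=35, EF_H=19, EF_I=13) = 40; EF_J = 40+15 = 55
Expected project duration μ = 55 days. Critical path: A → C → E → J.

55 days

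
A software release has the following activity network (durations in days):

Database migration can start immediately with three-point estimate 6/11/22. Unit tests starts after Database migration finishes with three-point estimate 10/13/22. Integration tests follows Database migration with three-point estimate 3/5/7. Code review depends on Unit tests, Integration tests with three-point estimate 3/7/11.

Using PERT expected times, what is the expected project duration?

33 days

te_Database migration = (6 + 4·11 + 22)/6 = 72/6 = 12
te_Unit tests = (10 + 4·13 + 22)/6 = 84/6 = 14
te_Integration tests = (3 + 4·5 + 7)/6 = 30/6 = 5
te_Code review = (3 + 4·7 + 11)/6 = 42/6 = 7

Forward pass:
ES_Database migration = 0; EF_Database migration = 12
ES_Unit tests = 12; EF_Unit tests = 12+14 = 26
ES_Integration tests = 12; EF_Integration tests = 12+5 = 17
ES_Code review = max(EF_Unit tests=26, EF_Integration tests=17) = 26; EF_Code review = 26+7 = 33
Expected project duration μ = 33 days. Critical path: Database migration → Unit tests → Code review.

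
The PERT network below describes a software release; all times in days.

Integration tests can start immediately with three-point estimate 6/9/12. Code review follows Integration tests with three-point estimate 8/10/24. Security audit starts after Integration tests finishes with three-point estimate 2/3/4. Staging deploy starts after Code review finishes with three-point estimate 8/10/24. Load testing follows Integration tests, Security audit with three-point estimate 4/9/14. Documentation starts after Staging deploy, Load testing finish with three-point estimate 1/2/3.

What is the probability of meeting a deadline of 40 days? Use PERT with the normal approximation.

te_Integration tests = (6 + 4·9 + 12)/6 = 54/6 = 9; σ²_Integration tests = ((12−6)/6)² = 1.000
te_Code review = (8 + 4·10 + 24)/6 = 72/6 = 12; σ²_Code review = ((24−8)/6)² = 7.111
te_Security audit = (2 + 4·3 + 4)/6 = 18/6 = 3; σ²_Security audit = ((4−2)/6)² = 0.111
te_Staging deploy = (8 + 4·10 + 24)/6 = 72/6 = 12; σ²_Staging deploy = ((24−8)/6)² = 7.111
te_Load testing = (4 + 4·9 + 14)/6 = 54/6 = 9; σ²_Load testing = ((14−4)/6)² = 2.778
te_Documentation = (1 + 4·2 + 3)/6 = 12/6 = 2; σ²_Documentation = ((3−1)/6)² = 0.111

Forward pass:
ES_Integration tests = 0; EF_Integration tests = 9
ES_Code review = 9; EF_Code review = 9+12 = 21
ES_Security audit = 9; EF_Security audit = 9+3 = 12
ES_Staging deploy = 21; EF_Staging deploy = 21+12 = 33
ES_Load testing = max(EF_Integration tests=9, EF_Security audit=12) = 12; EF_Load testing = 12+9 = 21
ES_Documentation = max(EF_Staging deploy=33, EF_Load testing=21) = 33; EF_Documentation = 33+2 = 35
Expected project duration μ = 35 days. Critical path: Integration tests → Code review → Staging deploy → Documentation.

Variance along critical path = 1.000 + 7.111 + 7.111 + 0.111 = 15.333; σ = √15.333 = 3.916 days.
Z = (40 − 35) / 3.916 = 1.277
P(T ≤ 40) = Φ(1.277) ≈ 0.899

0.899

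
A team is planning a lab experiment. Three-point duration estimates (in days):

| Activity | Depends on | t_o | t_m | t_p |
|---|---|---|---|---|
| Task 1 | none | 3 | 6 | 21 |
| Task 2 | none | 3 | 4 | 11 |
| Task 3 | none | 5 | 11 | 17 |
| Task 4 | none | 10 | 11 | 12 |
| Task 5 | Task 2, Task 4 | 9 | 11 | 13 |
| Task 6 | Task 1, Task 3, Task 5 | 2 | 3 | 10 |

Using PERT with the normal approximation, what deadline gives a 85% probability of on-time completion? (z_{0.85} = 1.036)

te_Task 1 = (3 + 4·6 + 21)/6 = 48/6 = 8; σ²_Task 1 = ((21−3)/6)² = 9.000
te_Task 2 = (3 + 4·4 + 11)/6 = 30/6 = 5; σ²_Task 2 = ((11−3)/6)² = 1.778
te_Task 3 = (5 + 4·11 + 17)/6 = 66/6 = 11; σ²_Task 3 = ((17−5)/6)² = 4.000
te_Task 4 = (10 + 4·11 + 12)/6 = 66/6 = 11; σ²_Task 4 = ((12−10)/6)² = 0.111
te_Task 5 = (9 + 4·11 + 13)/6 = 66/6 = 11; σ²_Task 5 = ((13−9)/6)² = 0.444
te_Task 6 = (2 + 4·3 + 10)/6 = 24/6 = 4; σ²_Task 6 = ((10−2)/6)² = 1.778

Forward pass:
ES_Task 1 = 0; EF_Task 1 = 8
ES_Task 2 = 0; EF_Task 2 = 5
ES_Task 3 = 0; EF_Task 3 = 11
ES_Task 4 = 0; EF_Task 4 = 11
ES_Task 5 = max(EF_Task 2=5, EF_Task 4=11) = 11; EF_Task 5 = 11+11 = 22
ES_Task 6 = max(EF_Task 1=8, EF_Task 3=11, EF_Task 5=22) = 22; EF_Task 6 = 22+4 = 26
Expected project duration μ = 26 days. Critical path: Task 4 → Task 5 → Task 6.

Variance along critical path = 0.111 + 0.444 + 1.778 = 2.333; σ = 1.528 days.
D = μ + z·σ = 26 + 1.036·1.528 = 27.6 days

27.6 days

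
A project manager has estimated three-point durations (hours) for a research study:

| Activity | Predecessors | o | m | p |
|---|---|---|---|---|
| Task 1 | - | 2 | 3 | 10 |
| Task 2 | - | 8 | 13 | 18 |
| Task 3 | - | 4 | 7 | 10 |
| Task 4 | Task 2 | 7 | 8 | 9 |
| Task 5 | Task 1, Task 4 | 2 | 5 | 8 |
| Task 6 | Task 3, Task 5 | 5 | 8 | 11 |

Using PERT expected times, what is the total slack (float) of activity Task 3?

19 hours

te_Task 1 = (2 + 4·3 + 10)/6 = 24/6 = 4
te_Task 2 = (8 + 4·13 + 18)/6 = 78/6 = 13
te_Task 3 = (4 + 4·7 + 10)/6 = 42/6 = 7
te_Task 4 = (7 + 4·8 + 9)/6 = 48/6 = 8
te_Task 5 = (2 + 4·5 + 8)/6 = 30/6 = 5
te_Task 6 = (5 + 4·8 + 11)/6 = 48/6 = 8

Forward pass:
ES_Task 1 = 0; EF_Task 1 = 4
ES_Task 2 = 0; EF_Task 2 = 13
ES_Task 3 = 0; EF_Task 3 = 7
ES_Task 4 = 13; EF_Task 4 = 13+8 = 21
ES_Task 5 = max(EF_Task 1=4, EF_Task 4=21) = 21; EF_Task 5 = 21+5 = 26
ES_Task 6 = max(EF_Task 3=7, EF_Task 5=26) = 26; EF_Task 6 = 26+8 = 34
Expected project duration μ = 34 hours. Critical path: Task 2 → Task 4 → Task 5 → Task 6.

Backward pass:
LF_Task 6 = 34; LS_Task 6 = 34−8 = 26
LF_Task 5 = LS_Task 6 = 26; LS_Task 5 = 26−5 = 21
LF_Task 4 = LS_Task 5 = 21; LS_Task 4 = 21−8 = 13
LF_Task 3 = LS_Task 6 = 26; LS_Task 3 = 26−7 = 19
LF_Task 2 = LS_Task 4 = 13; LS_Task 2 = 13−13 = 0
LF_Task 1 = LS_Task 5 = 21; LS_Task 1 = 21−4 = 17
Slack_Task 3 = LS_Task 3 − ES_Task 3 = 19 − 0 = 19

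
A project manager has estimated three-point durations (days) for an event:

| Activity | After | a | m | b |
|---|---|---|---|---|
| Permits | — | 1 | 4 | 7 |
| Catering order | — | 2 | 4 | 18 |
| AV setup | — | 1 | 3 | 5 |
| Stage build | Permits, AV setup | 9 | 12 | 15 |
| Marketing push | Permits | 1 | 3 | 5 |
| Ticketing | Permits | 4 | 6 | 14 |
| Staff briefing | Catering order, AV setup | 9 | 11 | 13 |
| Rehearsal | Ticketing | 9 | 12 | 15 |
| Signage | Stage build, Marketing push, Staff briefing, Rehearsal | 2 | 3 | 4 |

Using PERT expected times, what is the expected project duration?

26 days

te_Permits = (1 + 4·4 + 7)/6 = 24/6 = 4
te_Catering order = (2 + 4·4 + 18)/6 = 36/6 = 6
te_AV setup = (1 + 4·3 + 5)/6 = 18/6 = 3
te_Stage build = (9 + 4·12 + 15)/6 = 72/6 = 12
te_Marketing push = (1 + 4·3 + 5)/6 = 18/6 = 3
te_Ticketing = (4 + 4·6 + 14)/6 = 42/6 = 7
te_Staff briefing = (9 + 4·11 + 13)/6 = 66/6 = 11
te_Rehearsal = (9 + 4·12 + 15)/6 = 72/6 = 12
te_Signage = (2 + 4·3 + 4)/6 = 18/6 = 3

Forward pass:
ES_Permits = 0; EF_Permits = 4
ES_Catering order = 0; EF_Catering order = 6
ES_AV setup = 0; EF_AV setup = 3
ES_Stage build = max(EF_Permits=4, EF_AV setup=3) = 4; EF_Stage build = 4+12 = 16
ES_Marketing push = 4; EF_Marketing push = 4+3 = 7
ES_Ticketing = 4; EF_Ticketing = 4+7 = 11
ES_Staff briefing = max(EF_Catering order=6, EF_AV setup=3) = 6; EF_Staff briefing = 6+11 = 17
ES_Rehearsal = 11; EF_Rehearsal = 11+12 = 23
ES_Signage = max(EF_Stage build=16, EF_Marketing push=7, EF_Staff briefing=17, EF_Rehearsal=23) = 23; EF_Signage = 23+3 = 26
Expected project duration μ = 26 days. Critical path: Permits → Ticketing → Rehearsal → Signage.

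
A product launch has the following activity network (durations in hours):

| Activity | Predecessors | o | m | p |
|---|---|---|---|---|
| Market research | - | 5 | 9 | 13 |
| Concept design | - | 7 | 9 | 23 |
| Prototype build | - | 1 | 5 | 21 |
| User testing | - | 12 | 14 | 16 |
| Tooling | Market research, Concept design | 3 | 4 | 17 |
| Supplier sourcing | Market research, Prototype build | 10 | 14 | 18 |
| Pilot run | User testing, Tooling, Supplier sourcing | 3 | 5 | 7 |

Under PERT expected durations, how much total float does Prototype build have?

2 hours

te_Market research = (5 + 4·9 + 13)/6 = 54/6 = 9
te_Concept design = (7 + 4·9 + 23)/6 = 66/6 = 11
te_Prototype build = (1 + 4·5 + 21)/6 = 42/6 = 7
te_User testing = (12 + 4·14 + 16)/6 = 84/6 = 14
te_Tooling = (3 + 4·4 + 17)/6 = 36/6 = 6
te_Supplier sourcing = (10 + 4·14 + 18)/6 = 84/6 = 14
te_Pilot run = (3 + 4·5 + 7)/6 = 30/6 = 5

Forward pass:
ES_Market research = 0; EF_Market research = 9
ES_Concept design = 0; EF_Concept design = 11
ES_Prototype build = 0; EF_Prototype build = 7
ES_User testing = 0; EF_User testing = 14
ES_Tooling = max(EF_Market research=9, EF_Concept design=11) = 11; EF_Tooling = 11+6 = 17
ES_Supplier sourcing = max(EF_Market research=9, EF_Prototype build=7) = 9; EF_Supplier sourcing = 9+14 = 23
ES_Pilot run = max(EF_User testing=14, EF_Tooling=17, EF_Supplier sourcing=23) = 23; EF_Pilot run = 23+5 = 28
Expected project duration μ = 28 hours. Critical path: Market research → Supplier sourcing → Pilot run.

Backward pass:
LF_Pilot run = 28; LS_Pilot run = 28−5 = 23
LF_Supplier sourcing = LS_Pilot run = 23; LS_Supplier sourcing = 23−14 = 9
LF_Tooling = LS_Pilot run = 23; LS_Tooling = 23−6 = 17
LF_User testing = LS_Pilot run = 23; LS_User testing = 23−14 = 9
LF_Prototype build = LS_Supplier sourcing = 9; LS_Prototype build = 9−7 = 2
LF_Concept design = LS_Tooling = 17; LS_Concept design = 17−11 = 6
LF_Market research = min(LS_Tooling=17, LS_Supplier sourcing=9) = 9; LS_Market research = 9−9 = 0
Slack_Prototype build = LS_Prototype build − ES_Prototype build = 2 − 0 = 2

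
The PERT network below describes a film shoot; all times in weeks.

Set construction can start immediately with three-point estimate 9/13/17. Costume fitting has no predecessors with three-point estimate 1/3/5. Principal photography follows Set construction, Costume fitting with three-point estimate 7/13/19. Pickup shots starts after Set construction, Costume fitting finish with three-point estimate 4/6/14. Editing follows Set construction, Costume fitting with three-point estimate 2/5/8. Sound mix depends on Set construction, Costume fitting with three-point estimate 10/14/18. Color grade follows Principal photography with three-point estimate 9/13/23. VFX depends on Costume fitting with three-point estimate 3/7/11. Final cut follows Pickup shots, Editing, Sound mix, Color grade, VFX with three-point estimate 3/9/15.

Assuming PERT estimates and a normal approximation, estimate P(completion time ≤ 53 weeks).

0.847

te_Set construction = (9 + 4·13 + 17)/6 = 78/6 = 13; σ²_Set construction = ((17−9)/6)² = 1.778
te_Costume fitting = (1 + 4·3 + 5)/6 = 18/6 = 3; σ²_Costume fitting = ((5−1)/6)² = 0.444
te_Principal photography = (7 + 4·13 + 19)/6 = 78/6 = 13; σ²_Principal photography = ((19−7)/6)² = 4.000
te_Pickup shots = (4 + 4·6 + 14)/6 = 42/6 = 7; σ²_Pickup shots = ((14−4)/6)² = 2.778
te_Editing = (2 + 4·5 + 8)/6 = 30/6 = 5; σ²_Editing = ((8−2)/6)² = 1.000
te_Sound mix = (10 + 4·14 + 18)/6 = 84/6 = 14; σ²_Sound mix = ((18−10)/6)² = 1.778
te_Color grade = (9 + 4·13 + 23)/6 = 84/6 = 14; σ²_Color grade = ((23−9)/6)² = 5.444
te_VFX = (3 + 4·7 + 11)/6 = 42/6 = 7; σ²_VFX = ((11−3)/6)² = 1.778
te_Final cut = (3 + 4·9 + 15)/6 = 54/6 = 9; σ²_Final cut = ((15−3)/6)² = 4.000

Forward pass:
ES_Set construction = 0; EF_Set construction = 13
ES_Costume fitting = 0; EF_Costume fitting = 3
ES_Principal photography = max(EF_Set construction=13, EF_Costume fitting=3) = 13; EF_Principal photography = 13+13 = 26
ES_Pickup shots = max(EF_Set construction=13, EF_Costume fitting=3) = 13; EF_Pickup shots = 13+7 = 20
ES_Editing = max(EF_Set construction=13, EF_Costume fitting=3) = 13; EF_Editing = 13+5 = 18
ES_Sound mix = max(EF_Set construction=13, EF_Costume fitting=3) = 13; EF_Sound mix = 13+14 = 27
ES_Color grade = 26; EF_Color grade = 26+14 = 40
ES_VFX = 3; EF_VFX = 3+7 = 10
ES_Final cut = max(EF_Pickup shots=20, EF_Editing=18, EF_Sound mix=27, EF_Color grade=40, EF_VFX=10) = 40; EF_Final cut = 40+9 = 49
Expected project duration μ = 49 weeks. Critical path: Set construction → Principal photography → Color grade → Final cut.

Variance along critical path = 1.778 + 4.000 + 5.444 + 4.000 = 15.222; σ = √15.222 = 3.902 weeks.
Z = (53 − 49) / 3.902 = 1.025
P(T ≤ 53) = Φ(1.025) ≈ 0.847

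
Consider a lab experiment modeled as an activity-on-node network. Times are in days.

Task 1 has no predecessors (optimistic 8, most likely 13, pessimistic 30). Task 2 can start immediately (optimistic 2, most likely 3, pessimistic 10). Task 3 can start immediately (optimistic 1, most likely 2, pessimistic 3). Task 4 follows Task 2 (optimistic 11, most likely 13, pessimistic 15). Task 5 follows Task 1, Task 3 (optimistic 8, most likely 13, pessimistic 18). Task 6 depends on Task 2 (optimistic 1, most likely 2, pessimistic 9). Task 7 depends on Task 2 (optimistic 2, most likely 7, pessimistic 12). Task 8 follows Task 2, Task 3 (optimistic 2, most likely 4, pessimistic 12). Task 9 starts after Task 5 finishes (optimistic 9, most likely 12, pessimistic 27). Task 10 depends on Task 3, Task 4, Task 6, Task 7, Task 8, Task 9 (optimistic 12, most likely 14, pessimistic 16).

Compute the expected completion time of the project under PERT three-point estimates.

56 days

te_Task 1 = (8 + 4·13 + 30)/6 = 90/6 = 15
te_Task 2 = (2 + 4·3 + 10)/6 = 24/6 = 4
te_Task 3 = (1 + 4·2 + 3)/6 = 12/6 = 2
te_Task 4 = (11 + 4·13 + 15)/6 = 78/6 = 13
te_Task 5 = (8 + 4·13 + 18)/6 = 78/6 = 13
te_Task 6 = (1 + 4·2 + 9)/6 = 18/6 = 3
te_Task 7 = (2 + 4·7 + 12)/6 = 42/6 = 7
te_Task 8 = (2 + 4·4 + 12)/6 = 30/6 = 5
te_Task 9 = (9 + 4·12 + 27)/6 = 84/6 = 14
te_Task 10 = (12 + 4·14 + 16)/6 = 84/6 = 14

Forward pass:
ES_Task 1 = 0; EF_Task 1 = 15
ES_Task 2 = 0; EF_Task 2 = 4
ES_Task 3 = 0; EF_Task 3 = 2
ES_Task 4 = 4; EF_Task 4 = 4+13 = 17
ES_Task 5 = max(EF_Task 1=15, EF_Task 3=2) = 15; EF_Task 5 = 15+13 = 28
ES_Task 6 = 4; EF_Task 6 = 4+3 = 7
ES_Task 7 = 4; EF_Task 7 = 4+7 = 11
ES_Task 8 = max(EF_Task 2=4, EF_Task 3=2) = 4; EF_Task 8 = 4+5 = 9
ES_Task 9 = 28; EF_Task 9 = 28+14 = 42
ES_Task 10 = max(EF_Task 3=2, EF_Task 4=17, EF_Task 6=7, EF_Task 7=11, EF_Task 8=9, EF_Task 9=42) = 42; EF_Task 10 = 42+14 = 56
Expected project duration μ = 56 days. Critical path: Task 1 → Task 5 → Task 9 → Task 10.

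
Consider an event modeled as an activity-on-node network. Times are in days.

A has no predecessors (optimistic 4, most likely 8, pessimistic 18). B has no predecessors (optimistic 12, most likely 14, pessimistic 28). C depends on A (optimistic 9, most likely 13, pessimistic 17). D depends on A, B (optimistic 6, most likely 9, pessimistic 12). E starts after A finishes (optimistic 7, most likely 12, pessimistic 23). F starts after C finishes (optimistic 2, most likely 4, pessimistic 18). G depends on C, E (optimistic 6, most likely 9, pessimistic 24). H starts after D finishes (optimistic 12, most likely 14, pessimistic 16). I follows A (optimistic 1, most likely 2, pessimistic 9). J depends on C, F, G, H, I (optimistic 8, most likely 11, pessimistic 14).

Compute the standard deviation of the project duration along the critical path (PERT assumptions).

3.09 days

te_A = (4 + 4·8 + 18)/6 = 54/6 = 9; σ²_A = ((18−4)/6)² = 5.444
te_B = (12 + 4·14 + 28)/6 = 96/6 = 16; σ²_B = ((28−12)/6)² = 7.111
te_C = (9 + 4·13 + 17)/6 = 78/6 = 13; σ²_C = ((17−9)/6)² = 1.778
te_D = (6 + 4·9 + 12)/6 = 54/6 = 9; σ²_D = ((12−6)/6)² = 1.000
te_E = (7 + 4·12 + 23)/6 = 78/6 = 13; σ²_E = ((23−7)/6)² = 7.111
te_F = (2 + 4·4 + 18)/6 = 36/6 = 6; σ²_F = ((18−2)/6)² = 7.111
te_G = (6 + 4·9 + 24)/6 = 66/6 = 11; σ²_G = ((24−6)/6)² = 9.000
te_H = (12 + 4·14 + 16)/6 = 84/6 = 14; σ²_H = ((16−12)/6)² = 0.444
te_I = (1 + 4·2 + 9)/6 = 18/6 = 3; σ²_I = ((9−1)/6)² = 1.778
te_J = (8 + 4·11 + 14)/6 = 66/6 = 11; σ²_J = ((14−8)/6)² = 1.000

Forward pass:
ES_A = 0; EF_A = 9
ES_B = 0; EF_B = 16
ES_C = 9; EF_C = 9+13 = 22
ES_D = max(EF_A=9, EF_B=16) = 16; EF_D = 16+9 = 25
ES_E = 9; EF_E = 9+13 = 22
ES_F = 22; EF_F = 22+6 = 28
ES_G = max(EF_C=22, EF_E=22) = 22; EF_G = 22+11 = 33
ES_H = 25; EF_H = 25+14 = 39
ES_I = 9; EF_I = 9+3 = 12
ES_J = max(EF_C=22, EF_F=28, EF_G=33, EF_H=39, EF_I=12) = 39; EF_J = 39+11 = 50
Expected project duration μ = 50 days. Critical path: B → D → H → J.

Variance along critical path = 7.111 + 1.000 + 0.444 + 1.000 = 9.556
σ = √9.556 = 3.091 days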